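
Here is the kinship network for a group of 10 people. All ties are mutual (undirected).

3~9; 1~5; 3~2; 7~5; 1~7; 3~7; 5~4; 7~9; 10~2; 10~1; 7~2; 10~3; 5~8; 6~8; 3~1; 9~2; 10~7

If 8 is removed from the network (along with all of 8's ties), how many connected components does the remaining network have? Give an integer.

Without 8, the remaining ties split the others into: {1, 2, 3, 4, 5, 7, 9, 10}; {6}.
That's 2 separate components.

2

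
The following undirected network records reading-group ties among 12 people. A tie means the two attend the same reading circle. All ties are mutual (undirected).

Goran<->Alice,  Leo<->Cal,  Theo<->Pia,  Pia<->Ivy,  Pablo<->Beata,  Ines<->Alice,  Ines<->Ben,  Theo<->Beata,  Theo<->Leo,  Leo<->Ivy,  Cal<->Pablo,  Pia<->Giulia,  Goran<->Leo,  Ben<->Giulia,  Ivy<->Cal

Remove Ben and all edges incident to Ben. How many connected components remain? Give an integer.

Ben's neighbors (Giulia and Ines) remain reachable from one another through other ties, so the rest of the network stays in one piece.

1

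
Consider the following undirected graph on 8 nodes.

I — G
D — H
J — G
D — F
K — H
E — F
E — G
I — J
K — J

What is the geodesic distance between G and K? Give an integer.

2

One shortest route is G – J – K, which uses 2 edges, and G and K are not directly tied, so nothing shorter exists. So d(G,K) = 2.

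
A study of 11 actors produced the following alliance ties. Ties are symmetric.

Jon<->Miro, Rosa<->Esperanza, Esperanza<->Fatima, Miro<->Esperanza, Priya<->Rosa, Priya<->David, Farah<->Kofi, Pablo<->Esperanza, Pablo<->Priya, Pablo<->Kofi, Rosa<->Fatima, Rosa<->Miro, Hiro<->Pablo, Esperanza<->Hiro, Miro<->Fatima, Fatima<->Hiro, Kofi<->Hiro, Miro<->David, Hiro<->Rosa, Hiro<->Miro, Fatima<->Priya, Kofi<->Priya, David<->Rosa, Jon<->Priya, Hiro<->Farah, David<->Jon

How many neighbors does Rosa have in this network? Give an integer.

Rosa is directly tied to David, Esperanza, Fatima, Hiro, Miro, and Priya. That is 6 neighbors, so the degree of Rosa is 6.

6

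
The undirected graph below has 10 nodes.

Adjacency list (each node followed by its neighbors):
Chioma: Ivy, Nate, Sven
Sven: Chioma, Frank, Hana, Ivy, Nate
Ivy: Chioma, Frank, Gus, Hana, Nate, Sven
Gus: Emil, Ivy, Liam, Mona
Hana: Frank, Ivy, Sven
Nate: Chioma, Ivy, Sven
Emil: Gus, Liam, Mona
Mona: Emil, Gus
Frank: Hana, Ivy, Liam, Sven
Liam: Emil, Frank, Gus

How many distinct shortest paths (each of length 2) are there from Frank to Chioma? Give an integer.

2

The shortest distance is 2. The length-2 paths are: Frank–Ivy–Chioma; Frank–Sven–Chioma.
That gives 2 distinct shortest paths.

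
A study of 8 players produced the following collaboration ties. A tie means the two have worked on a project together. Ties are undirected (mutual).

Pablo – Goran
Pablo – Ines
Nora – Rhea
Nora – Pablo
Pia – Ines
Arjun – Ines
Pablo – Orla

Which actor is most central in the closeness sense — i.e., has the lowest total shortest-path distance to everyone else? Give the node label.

Pablo

Farness (sum of distances to all others) for each node — Arjun:18, Goran:16, Ines:12, Nora:14, Orla:16, Pablo:10, Pia:18, Rhea:20.
The smallest farness is 10, for Pablo, so Pablo has the highest closeness.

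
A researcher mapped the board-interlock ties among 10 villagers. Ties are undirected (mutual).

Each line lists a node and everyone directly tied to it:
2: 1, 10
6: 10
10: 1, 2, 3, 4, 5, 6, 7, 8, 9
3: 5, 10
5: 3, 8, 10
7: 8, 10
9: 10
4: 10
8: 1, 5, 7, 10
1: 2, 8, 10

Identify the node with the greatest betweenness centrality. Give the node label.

Unnormalized betweenness of each node: 1:1/2, 2:0, 3:0, 4:0, 5:1/2, 6:0, 7:0, 8:3/2, 9:0, 10:57/2.
10 has the largest value, 57/2, making it the main broker — the node through which the most shortest paths run.

10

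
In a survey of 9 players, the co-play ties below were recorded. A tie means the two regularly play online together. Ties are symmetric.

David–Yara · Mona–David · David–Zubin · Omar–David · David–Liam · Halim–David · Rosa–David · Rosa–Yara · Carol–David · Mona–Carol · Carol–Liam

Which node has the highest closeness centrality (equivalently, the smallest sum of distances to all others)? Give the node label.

David

Farness (sum of distances to all others) for each node — Carol:13, David:8, Halim:15, Liam:14, Mona:14, Omar:15, Rosa:14, Yara:14, Zubin:15.
The smallest farness is 8, for David, so David has the highest closeness.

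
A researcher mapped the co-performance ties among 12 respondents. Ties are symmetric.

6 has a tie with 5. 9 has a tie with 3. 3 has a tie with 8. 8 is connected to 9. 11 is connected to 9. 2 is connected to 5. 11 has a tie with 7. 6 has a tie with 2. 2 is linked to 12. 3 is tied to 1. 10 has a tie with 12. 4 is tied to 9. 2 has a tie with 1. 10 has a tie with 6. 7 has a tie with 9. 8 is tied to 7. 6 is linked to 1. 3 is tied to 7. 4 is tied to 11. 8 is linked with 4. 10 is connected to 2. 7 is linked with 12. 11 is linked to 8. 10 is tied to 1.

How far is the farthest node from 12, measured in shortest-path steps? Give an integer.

3

Distances from 12: 1:2, 2:1, 3:2, 4:3, 5:2, 6:2, 7:1, 8:2, 9:2, 10:1, 11:2.
The largest is 3 (to 4), so the eccentricity of 12 is 3.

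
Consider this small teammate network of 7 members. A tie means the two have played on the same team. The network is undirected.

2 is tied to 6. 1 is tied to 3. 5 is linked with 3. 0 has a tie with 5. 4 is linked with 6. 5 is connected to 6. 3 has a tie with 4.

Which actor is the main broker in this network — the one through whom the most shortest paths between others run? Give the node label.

5

Unnormalized betweenness of each node: 0:0, 1:0, 2:0, 3:6, 4:2, 5:7, 6:6.
5 has the largest value, 7, making it the main broker — the node through which the most shortest paths run.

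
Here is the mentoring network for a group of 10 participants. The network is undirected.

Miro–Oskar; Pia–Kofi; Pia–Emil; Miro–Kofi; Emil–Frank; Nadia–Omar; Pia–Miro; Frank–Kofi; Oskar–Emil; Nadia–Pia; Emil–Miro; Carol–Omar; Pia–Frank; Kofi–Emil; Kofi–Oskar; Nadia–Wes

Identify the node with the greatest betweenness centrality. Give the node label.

Pia

Unnormalized betweenness of each node: Carol:0, Emil:5/2, Frank:0, Kofi:5/2, Miro:5/3, Nadia:20, Omar:8, Oskar:0, Pia:61/3, Wes:0.
Pia has the largest value, 61/3, making it the main broker — the node through which the most shortest paths run.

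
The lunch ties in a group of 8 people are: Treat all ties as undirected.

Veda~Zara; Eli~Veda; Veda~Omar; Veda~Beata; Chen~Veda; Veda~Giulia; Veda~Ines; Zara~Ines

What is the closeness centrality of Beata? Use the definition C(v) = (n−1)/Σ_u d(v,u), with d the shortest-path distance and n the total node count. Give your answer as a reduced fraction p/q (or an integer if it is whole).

7/13

Distances from Beata: Chen:2, Eli:2, Giulia:2, Ines:2, Omar:2, Veda:1, Zara:2. Sum = 13.
n = 8, so closeness = 7/13.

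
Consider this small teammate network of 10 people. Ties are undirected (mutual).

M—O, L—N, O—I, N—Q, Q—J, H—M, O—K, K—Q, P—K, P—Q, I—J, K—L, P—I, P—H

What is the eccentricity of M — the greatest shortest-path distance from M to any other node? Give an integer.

Distances from M: H:1, I:2, J:3, K:2, L:3, N:4, O:1, P:2, Q:3.
The largest is 4 (to N), so the eccentricity of M is 4.

4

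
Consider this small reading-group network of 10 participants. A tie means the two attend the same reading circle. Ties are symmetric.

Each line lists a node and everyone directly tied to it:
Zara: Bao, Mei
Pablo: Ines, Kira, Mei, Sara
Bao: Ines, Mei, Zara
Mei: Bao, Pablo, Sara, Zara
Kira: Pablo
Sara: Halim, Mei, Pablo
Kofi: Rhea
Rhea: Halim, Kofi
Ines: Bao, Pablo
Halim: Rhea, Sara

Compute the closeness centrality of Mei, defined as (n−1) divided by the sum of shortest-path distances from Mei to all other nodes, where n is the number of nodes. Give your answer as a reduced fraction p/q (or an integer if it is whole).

Distances from Mei: Bao:1, Halim:2, Ines:2, Kira:2, Kofi:4, Pablo:1, Rhea:3, Sara:1, Zara:1. Sum = 17.
n = 10, so closeness = 9/17.

9/17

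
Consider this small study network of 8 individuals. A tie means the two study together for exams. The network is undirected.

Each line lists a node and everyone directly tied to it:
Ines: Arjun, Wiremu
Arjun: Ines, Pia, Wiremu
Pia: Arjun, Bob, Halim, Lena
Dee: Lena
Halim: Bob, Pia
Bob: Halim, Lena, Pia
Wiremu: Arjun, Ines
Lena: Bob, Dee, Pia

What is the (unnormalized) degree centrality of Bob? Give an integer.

Bob is directly tied to Halim, Lena, and Pia. That is 3 neighbors, so the degree of Bob is 3.

3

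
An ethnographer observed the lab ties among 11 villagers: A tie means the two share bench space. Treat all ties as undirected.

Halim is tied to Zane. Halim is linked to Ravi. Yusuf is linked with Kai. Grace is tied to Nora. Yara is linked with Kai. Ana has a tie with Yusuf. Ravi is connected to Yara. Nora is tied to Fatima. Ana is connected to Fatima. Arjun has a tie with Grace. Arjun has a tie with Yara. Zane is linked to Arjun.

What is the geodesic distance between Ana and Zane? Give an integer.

5

One shortest route is Ana – Fatima – Nora – Grace – Arjun – Zane, which uses 5 edges, and at distance 4 from Ana we only reach {Arjun, Ravi}, which does not include Zane. So d(Ana,Zane) = 5.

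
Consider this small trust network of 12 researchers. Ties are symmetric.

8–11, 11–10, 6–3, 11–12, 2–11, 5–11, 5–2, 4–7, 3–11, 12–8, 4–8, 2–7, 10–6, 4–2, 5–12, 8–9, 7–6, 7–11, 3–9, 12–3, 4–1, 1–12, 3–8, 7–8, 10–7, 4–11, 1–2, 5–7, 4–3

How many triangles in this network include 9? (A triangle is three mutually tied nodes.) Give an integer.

9's neighbors: 3 and 8.
Neighbor pairs that are themselves tied: 9–3–8. Each forms one triangle with 9, for 1 in total.

1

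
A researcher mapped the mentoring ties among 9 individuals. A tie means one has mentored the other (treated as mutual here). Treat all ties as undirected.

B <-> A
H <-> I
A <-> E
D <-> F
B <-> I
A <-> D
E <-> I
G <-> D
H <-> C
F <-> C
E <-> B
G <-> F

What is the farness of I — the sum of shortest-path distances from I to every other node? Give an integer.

Distances from I: A:2, B:1, C:2, D:3, E:1, F:3, G:4, H:1.
Sum = 2 + 1 + 2 + 3 + 1 + 3 + 4 + 1 = 17.

17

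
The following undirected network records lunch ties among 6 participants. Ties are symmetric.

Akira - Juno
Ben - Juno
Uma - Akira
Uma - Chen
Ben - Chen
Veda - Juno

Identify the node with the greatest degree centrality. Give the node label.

Degrees — Akira:2, Ben:2, Chen:2, Juno:3, Uma:2, Veda:1.
The maximum is 3, attained only by Juno.

Juno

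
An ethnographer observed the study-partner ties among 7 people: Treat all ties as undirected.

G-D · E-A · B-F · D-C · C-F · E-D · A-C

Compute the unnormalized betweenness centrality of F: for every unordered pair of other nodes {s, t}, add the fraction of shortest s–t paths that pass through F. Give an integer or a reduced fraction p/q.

Pairs whose geodesics pass through F — D–B: 1; A–B: 1; G–B: 1; B–C: 1; B–E: 2/2.
All other pairs contribute 0.
Summing the contributions gives betweenness(F) = 5.

5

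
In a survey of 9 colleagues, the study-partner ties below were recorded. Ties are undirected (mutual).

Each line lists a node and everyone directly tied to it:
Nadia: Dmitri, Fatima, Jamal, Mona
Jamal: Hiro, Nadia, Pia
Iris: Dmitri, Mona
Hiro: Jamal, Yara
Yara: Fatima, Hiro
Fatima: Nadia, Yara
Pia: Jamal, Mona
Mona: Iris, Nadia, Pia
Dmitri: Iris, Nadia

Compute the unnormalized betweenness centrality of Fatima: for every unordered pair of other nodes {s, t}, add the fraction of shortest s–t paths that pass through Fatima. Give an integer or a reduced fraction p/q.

Pairs whose geodesics pass through Fatima — Yara–Nadia: 1; Yara–Dmitri: 1; Yara–Iris: 2/2; Yara–Mona: 1.
All other pairs contribute 0.
Summing the contributions gives betweenness(Fatima) = 4.

4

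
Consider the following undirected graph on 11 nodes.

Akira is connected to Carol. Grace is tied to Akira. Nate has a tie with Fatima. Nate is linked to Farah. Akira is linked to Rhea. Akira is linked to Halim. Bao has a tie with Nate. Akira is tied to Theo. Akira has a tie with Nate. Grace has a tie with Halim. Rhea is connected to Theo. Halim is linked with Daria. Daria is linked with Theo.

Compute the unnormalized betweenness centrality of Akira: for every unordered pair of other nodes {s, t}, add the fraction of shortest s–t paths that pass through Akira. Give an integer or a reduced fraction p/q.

65/2

Pairs whose geodesics pass through Akira — Rhea–Fatima: 1; Rhea–Carol: 1; Rhea–Nate: 1; Rhea–Halim: 1; Rhea–Bao: 1; Rhea–Grace: 1; Rhea–Farah: 1; Theo–Fatima: 1; Theo–Carol: 1; Theo–Nate: 1; Theo–Halim: 1/2; Theo–Bao: 1; Theo–Grace: 1; Theo–Farah: 1 … (+19 more pairs).
All other pairs contribute 0.
Summing the contributions gives betweenness(Akira) = 65/2.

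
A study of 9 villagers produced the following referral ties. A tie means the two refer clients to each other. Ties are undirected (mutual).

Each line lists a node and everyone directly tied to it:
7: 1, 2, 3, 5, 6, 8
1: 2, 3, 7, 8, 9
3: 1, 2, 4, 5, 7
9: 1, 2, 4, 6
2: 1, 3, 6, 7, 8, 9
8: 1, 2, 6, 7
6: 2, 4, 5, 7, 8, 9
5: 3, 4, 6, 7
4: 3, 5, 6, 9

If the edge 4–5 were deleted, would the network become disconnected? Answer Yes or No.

No

Even without that edge, 4 still reaches 5 via 4 – 6 – 5, so the network stays connected. Not a bridge.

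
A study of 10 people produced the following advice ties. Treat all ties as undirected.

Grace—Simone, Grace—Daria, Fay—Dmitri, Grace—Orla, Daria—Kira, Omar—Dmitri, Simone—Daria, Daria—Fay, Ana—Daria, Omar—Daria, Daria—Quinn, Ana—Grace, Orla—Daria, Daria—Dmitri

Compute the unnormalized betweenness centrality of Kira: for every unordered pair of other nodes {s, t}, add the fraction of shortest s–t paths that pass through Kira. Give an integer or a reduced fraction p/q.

No shortest path between any pair of other nodes passes through Kira.
Summing the contributions gives betweenness(Kira) = 0.

0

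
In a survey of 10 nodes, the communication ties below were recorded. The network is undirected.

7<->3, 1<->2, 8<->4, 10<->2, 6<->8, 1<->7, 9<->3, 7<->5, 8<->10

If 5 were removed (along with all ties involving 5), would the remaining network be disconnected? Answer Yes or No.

No

Even without 5, every remaining node can still reach every other (the residual graph is connected), so 5 is not a cut vertex.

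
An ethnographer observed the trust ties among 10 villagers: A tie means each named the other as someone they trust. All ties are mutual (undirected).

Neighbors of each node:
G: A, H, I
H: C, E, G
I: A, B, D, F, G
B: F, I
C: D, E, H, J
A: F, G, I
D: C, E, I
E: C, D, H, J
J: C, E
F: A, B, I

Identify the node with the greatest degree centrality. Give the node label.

Degrees — A:3, B:2, C:4, D:3, E:4, F:3, G:3, H:3, I:5, J:2.
The maximum is 5, attained only by I.

I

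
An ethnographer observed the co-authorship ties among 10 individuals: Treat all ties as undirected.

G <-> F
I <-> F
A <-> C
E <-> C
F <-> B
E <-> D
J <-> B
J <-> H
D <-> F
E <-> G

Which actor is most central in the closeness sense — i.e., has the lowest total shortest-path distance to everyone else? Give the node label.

Farness (sum of distances to all others) for each node — A:36, B:22, C:28, D:20, E:22, F:18, G:20, H:36, I:26, J:28.
The smallest farness is 18, for F, so F has the highest closeness.

F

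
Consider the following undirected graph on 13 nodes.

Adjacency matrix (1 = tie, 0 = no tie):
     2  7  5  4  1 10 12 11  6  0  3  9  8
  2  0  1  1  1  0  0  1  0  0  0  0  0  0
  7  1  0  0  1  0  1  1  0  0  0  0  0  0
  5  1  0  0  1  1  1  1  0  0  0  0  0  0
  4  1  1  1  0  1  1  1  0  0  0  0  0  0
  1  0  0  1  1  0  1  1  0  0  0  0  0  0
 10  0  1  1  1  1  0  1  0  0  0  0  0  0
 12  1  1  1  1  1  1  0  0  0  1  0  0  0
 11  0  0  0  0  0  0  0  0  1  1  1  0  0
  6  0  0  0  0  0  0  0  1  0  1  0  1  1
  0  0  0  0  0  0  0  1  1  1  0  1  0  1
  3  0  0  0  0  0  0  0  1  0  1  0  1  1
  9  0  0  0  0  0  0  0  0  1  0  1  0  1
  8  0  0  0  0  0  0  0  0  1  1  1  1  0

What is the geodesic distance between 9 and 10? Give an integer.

One shortest route is 9 – 6 – 0 – 12 – 10, which uses 4 edges, and at distance 3 from 9 we only reach {12}, which does not include 10. So d(9,10) = 4.

4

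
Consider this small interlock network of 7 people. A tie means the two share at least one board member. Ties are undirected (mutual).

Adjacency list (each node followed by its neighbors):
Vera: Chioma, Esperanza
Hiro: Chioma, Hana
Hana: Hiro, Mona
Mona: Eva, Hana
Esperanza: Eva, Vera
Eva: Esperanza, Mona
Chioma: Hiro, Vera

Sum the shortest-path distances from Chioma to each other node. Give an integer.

12

Distances from Chioma: Esperanza:2, Eva:3, Hana:2, Hiro:1, Mona:3, Vera:1.
Sum = 2 + 3 + 2 + 1 + 3 + 1 = 12.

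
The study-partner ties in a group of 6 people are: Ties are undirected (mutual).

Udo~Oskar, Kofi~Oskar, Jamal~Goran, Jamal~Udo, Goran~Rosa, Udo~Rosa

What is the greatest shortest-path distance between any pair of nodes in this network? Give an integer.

Eccentricity of each node (its greatest distance to any other): Goran:4, Jamal:3, Kofi:4, Oskar:3, Rosa:3, Udo:2.
The maximum eccentricity is 4, realized for instance by the pair Kofi–Goran via Kofi – Oskar – Udo – Rosa – Goran. So the diameter is 4.

4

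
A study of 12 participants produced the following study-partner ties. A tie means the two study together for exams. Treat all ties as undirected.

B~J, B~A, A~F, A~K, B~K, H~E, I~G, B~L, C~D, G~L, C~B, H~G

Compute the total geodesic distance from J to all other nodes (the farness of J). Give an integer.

Distances from J: A:2, B:1, C:2, D:3, E:5, F:3, G:3, H:4, I:4, K:2, L:2.
Sum = 2 + 1 + 2 + 3 + 5 + 3 + 3 + 4 + 4 + 2 + 2 = 31.

31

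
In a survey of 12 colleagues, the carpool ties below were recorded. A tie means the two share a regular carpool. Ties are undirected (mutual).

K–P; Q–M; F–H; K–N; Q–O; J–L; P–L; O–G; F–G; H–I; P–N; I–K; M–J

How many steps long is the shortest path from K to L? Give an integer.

2

One shortest route is K – P – L, which uses 2 edges, and K and L are not directly tied, so nothing shorter exists. So d(K,L) = 2.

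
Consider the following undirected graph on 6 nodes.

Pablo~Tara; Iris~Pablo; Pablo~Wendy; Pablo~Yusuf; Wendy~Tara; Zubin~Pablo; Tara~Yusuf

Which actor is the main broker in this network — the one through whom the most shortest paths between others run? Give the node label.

Unnormalized betweenness of each node: Iris:0, Pablo:15/2, Tara:1/2, Wendy:0, Yusuf:0, Zubin:0.
Pablo has the largest value, 15/2, making it the main broker — the node through which the most shortest paths run.

Pablo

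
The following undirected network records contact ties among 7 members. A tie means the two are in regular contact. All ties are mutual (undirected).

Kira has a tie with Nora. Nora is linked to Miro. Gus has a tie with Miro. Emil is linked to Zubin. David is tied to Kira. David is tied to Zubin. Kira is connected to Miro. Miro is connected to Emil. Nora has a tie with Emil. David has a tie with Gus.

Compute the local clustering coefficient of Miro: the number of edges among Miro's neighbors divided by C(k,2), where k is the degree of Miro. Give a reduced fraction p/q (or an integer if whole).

Miro's neighbors: Emil, Gus, Kira, and Nora (k = 4).
Possible neighbor pairs: C(4,2) = 6. Edges among them: Emil–Nora, Kira–Nora → e = 2.
Clustering(Miro) = 2/6 = 1/3.

1/3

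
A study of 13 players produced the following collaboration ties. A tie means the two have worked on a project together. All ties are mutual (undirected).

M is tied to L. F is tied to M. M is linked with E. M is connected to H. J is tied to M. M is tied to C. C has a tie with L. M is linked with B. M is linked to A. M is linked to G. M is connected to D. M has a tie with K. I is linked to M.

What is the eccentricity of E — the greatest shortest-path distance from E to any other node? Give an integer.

2

Distances from E: A:2, B:2, C:2, D:2, F:2, G:2, H:2, I:2, J:2, K:2, L:2, M:1.
The largest is 2 (to F, B, D, G, K, C, H, I, L, A, and J), so the eccentricity of E is 2.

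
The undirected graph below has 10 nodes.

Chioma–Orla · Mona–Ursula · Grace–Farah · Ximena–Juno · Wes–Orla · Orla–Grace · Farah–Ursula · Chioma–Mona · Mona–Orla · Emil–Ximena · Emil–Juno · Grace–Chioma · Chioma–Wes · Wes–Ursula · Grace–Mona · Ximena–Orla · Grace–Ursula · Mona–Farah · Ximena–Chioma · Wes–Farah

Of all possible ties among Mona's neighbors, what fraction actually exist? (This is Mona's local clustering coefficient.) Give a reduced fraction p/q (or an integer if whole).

3/5

Mona's neighbors: Chioma, Farah, Grace, Orla, and Ursula (k = 5).
Possible neighbor pairs: C(5,2) = 10. Edges among them: Chioma–Grace, Chioma–Orla, Farah–Grace, Farah–Ursula, Grace–Orla, Grace–Ursula → e = 6.
Clustering(Mona) = 6/10 = 3/5.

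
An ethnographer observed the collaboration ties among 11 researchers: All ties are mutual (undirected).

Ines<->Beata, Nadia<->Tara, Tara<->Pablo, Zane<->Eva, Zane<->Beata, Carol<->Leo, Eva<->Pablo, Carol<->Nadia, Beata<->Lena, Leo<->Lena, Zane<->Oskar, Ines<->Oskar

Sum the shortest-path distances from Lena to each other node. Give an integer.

Distances from Lena: Beata:1, Carol:2, Eva:3, Ines:2, Leo:1, Nadia:3, Oskar:3, Pablo:4, Tara:4, Zane:2.
Sum = 1 + 2 + 3 + 2 + 1 + 3 + 3 + 4 + 4 + 2 = 25.

25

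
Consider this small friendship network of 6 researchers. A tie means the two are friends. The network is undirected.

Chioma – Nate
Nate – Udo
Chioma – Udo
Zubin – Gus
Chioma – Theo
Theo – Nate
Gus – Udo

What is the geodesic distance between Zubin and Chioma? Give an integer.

3

One shortest route is Zubin – Gus – Udo – Chioma, which uses 3 edges, and at distance 2 from Zubin we only reach {Udo}, which does not include Chioma. So d(Zubin,Chioma) = 3.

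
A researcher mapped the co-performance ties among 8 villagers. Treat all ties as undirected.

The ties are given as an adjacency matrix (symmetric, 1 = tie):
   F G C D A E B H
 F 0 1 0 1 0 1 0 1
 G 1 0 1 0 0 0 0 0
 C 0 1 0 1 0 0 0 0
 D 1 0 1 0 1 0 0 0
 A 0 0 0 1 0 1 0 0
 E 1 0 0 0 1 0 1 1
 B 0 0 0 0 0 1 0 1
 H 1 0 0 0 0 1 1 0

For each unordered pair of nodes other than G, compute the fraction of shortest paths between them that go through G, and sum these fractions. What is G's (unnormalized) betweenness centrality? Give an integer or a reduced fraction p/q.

26/15

Pairs whose geodesics pass through G — F–C: 1/2; C–E: 1/3; C–B: 2/5; C–H: 1/2.
All other pairs contribute 0.
Summing the contributions gives betweenness(G) = 26/15.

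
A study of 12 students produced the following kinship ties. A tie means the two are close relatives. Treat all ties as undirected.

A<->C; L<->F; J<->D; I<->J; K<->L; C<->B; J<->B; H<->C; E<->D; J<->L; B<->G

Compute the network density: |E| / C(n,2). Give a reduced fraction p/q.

1/6

There are 11 edges and 12 nodes, so the maximum possible is C(12,2) = 66.
Density = 11/66 = 1/6.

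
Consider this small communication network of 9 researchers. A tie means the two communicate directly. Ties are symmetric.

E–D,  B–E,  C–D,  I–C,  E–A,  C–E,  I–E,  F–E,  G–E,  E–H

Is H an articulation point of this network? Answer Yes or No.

Even without H, every remaining node can still reach every other (the residual graph is connected), so H is not a cut vertex.

No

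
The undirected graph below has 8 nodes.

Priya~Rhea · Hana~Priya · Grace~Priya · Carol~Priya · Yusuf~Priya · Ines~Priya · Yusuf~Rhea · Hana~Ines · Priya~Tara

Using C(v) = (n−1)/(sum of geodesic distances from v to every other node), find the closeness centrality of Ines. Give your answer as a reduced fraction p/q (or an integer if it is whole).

Distances from Ines: Carol:2, Grace:2, Hana:1, Priya:1, Rhea:2, Tara:2, Yusuf:2. Sum = 12.
n = 8, so closeness = 7/12.

7/12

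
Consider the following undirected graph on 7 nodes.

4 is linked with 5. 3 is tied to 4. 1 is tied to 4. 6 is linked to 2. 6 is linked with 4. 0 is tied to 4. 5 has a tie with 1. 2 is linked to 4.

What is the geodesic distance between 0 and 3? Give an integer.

2

One shortest route is 0 – 4 – 3, which uses 2 edges, and 0 and 3 are not directly tied, so nothing shorter exists. So d(0,3) = 2.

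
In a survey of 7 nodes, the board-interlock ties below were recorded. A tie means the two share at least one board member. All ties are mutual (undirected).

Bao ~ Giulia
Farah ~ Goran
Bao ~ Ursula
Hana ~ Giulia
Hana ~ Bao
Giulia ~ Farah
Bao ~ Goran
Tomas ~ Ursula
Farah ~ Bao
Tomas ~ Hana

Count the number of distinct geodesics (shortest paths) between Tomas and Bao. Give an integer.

The shortest distance is 2. The length-2 paths are: Tomas–Ursula–Bao; Tomas–Hana–Bao.
That gives 2 distinct shortest paths.

2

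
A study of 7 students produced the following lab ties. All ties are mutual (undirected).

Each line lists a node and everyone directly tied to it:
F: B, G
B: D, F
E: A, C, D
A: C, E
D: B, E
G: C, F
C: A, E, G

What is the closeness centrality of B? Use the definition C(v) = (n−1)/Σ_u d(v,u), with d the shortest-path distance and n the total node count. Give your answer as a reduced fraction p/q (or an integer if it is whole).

Distances from B: A:3, C:3, D:1, E:2, F:1, G:2. Sum = 12.
n = 7, so closeness = 6/12 = 1/2.

1/2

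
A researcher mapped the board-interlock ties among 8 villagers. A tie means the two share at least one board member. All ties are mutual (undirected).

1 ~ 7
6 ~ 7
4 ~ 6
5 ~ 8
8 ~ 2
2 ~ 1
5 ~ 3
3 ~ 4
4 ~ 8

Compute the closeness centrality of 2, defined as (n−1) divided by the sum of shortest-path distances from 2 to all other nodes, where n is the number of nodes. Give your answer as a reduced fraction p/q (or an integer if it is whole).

1/2

Distances from 2: 1:1, 3:3, 4:2, 5:2, 6:3, 7:2, 8:1. Sum = 14.
n = 8, so closeness = 7/14 = 1/2.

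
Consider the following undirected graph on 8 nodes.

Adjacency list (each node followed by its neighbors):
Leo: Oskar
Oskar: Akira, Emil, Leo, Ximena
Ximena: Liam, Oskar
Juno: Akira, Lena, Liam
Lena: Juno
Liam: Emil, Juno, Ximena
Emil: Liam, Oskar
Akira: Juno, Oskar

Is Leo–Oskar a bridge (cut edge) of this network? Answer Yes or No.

Without the Leo–Oskar edge there is no alternate route between Leo and Oskar, so the network disconnects. It is a bridge.

Yes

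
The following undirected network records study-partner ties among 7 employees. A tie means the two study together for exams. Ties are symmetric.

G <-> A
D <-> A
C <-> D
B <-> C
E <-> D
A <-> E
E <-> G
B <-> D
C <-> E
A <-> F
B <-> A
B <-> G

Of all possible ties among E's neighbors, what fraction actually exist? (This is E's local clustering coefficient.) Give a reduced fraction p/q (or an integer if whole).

1/2

E's neighbors: A, C, D, and G (k = 4).
Possible neighbor pairs: C(4,2) = 6. Edges among them: A–D, A–G, C–D → e = 3.
Clustering(E) = 3/6 = 1/2.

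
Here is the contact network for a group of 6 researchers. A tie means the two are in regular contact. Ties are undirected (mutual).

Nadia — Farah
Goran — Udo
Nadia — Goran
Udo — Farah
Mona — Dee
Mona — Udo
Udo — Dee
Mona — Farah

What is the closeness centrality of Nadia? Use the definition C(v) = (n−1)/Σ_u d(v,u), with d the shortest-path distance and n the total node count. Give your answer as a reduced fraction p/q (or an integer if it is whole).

5/9

Distances from Nadia: Dee:3, Farah:1, Goran:1, Mona:2, Udo:2. Sum = 9.
n = 6, so closeness = 5/9.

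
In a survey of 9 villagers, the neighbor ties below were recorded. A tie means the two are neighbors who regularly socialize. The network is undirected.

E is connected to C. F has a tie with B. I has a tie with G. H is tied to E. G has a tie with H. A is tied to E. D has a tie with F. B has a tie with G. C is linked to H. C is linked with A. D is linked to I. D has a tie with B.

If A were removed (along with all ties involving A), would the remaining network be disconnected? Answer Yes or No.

Even without A, every remaining node can still reach every other (the residual graph is connected), so A is not a cut vertex.

No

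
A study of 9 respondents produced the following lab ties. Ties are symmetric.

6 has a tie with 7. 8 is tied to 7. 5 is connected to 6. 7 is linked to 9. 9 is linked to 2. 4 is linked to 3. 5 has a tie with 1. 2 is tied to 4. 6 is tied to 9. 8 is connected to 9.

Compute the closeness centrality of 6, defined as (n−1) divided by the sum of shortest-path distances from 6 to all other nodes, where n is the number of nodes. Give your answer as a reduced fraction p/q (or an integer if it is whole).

Distances from 6: 1:2, 2:2, 3:4, 4:3, 5:1, 7:1, 8:2, 9:1. Sum = 16.
n = 9, so closeness = 8/16 = 1/2.

1/2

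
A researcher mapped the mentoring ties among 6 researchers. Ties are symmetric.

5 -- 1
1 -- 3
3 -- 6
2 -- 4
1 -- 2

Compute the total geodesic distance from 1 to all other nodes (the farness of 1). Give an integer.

Distances from 1: 2:1, 3:1, 4:2, 5:1, 6:2.
Sum = 1 + 1 + 2 + 1 + 2 = 7.

7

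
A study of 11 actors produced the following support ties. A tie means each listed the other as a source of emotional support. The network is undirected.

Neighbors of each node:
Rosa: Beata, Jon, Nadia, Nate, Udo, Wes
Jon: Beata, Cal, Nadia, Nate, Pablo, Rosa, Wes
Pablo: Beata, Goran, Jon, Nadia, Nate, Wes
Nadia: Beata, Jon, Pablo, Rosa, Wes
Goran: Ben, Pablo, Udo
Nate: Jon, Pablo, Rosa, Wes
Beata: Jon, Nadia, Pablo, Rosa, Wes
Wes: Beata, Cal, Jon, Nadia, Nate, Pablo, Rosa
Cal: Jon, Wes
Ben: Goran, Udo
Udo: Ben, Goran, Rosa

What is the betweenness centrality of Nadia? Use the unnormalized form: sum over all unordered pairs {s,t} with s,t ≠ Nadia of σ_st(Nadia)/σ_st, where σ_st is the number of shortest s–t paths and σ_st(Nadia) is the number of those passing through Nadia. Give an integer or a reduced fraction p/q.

Pairs whose geodesics pass through Nadia — Pablo–Rosa: 1/5.
All other pairs contribute 0.
Summing the contributions gives betweenness(Nadia) = 1/5.

1/5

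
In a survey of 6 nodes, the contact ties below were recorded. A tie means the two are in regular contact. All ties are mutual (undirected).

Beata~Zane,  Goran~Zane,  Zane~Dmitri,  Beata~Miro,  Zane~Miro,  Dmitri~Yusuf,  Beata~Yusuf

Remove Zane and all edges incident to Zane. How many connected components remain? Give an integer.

2

Without Zane, the remaining ties split the others into: {Beata, Dmitri, Miro, Yusuf}; {Goran}.
That's 2 separate components.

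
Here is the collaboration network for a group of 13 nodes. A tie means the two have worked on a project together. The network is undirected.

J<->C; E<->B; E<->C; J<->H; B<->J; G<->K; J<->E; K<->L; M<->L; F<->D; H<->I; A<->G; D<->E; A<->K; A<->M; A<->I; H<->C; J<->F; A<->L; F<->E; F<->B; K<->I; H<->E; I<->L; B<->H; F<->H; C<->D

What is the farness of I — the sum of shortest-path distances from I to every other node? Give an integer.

21

Distances from I: A:1, B:2, C:2, D:3, E:2, F:2, G:2, H:1, J:2, K:1, L:1, M:2.
Sum = 1 + 2 + 2 + 3 + 2 + 2 + 2 + 1 + 2 + 1 + 1 + 2 = 21.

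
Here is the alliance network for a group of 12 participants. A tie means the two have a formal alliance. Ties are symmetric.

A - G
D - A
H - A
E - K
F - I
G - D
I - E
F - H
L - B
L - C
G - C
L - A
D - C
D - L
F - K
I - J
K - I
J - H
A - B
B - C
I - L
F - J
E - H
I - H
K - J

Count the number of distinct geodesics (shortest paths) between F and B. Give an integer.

The shortest distance is 3. The length-3 paths are: F–H–A–B; F–I–L–B.
That gives 2 distinct shortest paths.

2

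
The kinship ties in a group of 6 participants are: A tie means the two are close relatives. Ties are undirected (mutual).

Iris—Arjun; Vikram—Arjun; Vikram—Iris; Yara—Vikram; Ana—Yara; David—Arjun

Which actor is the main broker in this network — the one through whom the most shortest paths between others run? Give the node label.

Vikram

Unnormalized betweenness of each node: Ana:0, Arjun:4, David:0, Iris:0, Vikram:6, Yara:4.
Vikram has the largest value, 6, making it the main broker — the node through which the most shortest paths run.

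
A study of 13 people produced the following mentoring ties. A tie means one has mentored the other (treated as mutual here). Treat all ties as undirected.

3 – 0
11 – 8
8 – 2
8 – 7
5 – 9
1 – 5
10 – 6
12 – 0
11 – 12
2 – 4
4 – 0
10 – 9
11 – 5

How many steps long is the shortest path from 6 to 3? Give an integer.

7

One shortest route is 6 – 10 – 9 – 5 – 11 – 12 – 0 – 3, which uses 7 edges, and at distance 6 from 6 we only reach {0, 2, 7}, which does not include 3. So d(6,3) = 7.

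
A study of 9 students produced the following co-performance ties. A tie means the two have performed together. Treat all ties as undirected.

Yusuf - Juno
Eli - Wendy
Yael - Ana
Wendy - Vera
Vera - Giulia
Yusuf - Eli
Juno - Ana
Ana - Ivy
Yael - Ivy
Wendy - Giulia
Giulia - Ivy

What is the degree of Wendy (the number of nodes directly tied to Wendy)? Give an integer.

Wendy is directly tied to Eli, Giulia, and Vera. That is 3 neighbors, so the degree of Wendy is 3.

3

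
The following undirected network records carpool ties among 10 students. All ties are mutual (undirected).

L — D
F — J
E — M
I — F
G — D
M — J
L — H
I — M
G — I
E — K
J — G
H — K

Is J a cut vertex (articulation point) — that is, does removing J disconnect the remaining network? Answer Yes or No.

No

Even without J, every remaining node can still reach every other (the residual graph is connected), so J is not a cut vertex.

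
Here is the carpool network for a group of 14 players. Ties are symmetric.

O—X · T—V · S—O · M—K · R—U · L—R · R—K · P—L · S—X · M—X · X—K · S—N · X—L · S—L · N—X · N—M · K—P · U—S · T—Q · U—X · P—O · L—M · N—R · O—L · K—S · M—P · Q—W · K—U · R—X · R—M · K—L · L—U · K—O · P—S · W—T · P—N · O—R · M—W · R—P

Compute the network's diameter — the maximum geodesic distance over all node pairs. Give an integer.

Eccentricity of each node (its greatest distance to any other): K:4, L:4, M:3, N:4, O:5, P:4, Q:4, R:4, S:5, T:4, U:5, V:5, W:3, X:4.
The maximum eccentricity is 5, realized for instance by the pair V–O via V – T – W – M – P – O. So the diameter is 5.

5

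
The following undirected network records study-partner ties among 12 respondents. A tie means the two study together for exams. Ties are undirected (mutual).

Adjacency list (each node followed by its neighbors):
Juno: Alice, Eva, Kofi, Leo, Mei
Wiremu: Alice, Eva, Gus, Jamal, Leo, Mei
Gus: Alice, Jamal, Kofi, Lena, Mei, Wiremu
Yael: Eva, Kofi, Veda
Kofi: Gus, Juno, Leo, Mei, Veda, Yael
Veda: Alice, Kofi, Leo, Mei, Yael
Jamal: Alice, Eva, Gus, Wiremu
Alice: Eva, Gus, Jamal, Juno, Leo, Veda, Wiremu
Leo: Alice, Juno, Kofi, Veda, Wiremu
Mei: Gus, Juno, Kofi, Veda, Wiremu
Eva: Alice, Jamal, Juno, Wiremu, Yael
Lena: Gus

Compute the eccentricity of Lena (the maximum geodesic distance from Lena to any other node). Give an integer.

3

Distances from Lena: Alice:2, Eva:3, Gus:1, Jamal:2, Juno:3, Kofi:2, Leo:3, Mei:2, Veda:3, Wiremu:2, Yael:3.
The largest is 3 (to Veda, Eva, Leo, Juno, and Yael), so the eccentricity of Lena is 3.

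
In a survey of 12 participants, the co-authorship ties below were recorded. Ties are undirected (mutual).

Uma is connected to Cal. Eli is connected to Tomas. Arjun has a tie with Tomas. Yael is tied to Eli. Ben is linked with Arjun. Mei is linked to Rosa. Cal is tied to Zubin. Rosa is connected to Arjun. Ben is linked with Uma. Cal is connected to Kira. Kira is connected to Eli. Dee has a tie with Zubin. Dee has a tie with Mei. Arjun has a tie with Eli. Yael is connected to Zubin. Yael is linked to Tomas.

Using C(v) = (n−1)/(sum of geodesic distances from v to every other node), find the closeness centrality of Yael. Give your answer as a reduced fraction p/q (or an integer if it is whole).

Distances from Yael: Arjun:2, Ben:3, Cal:2, Dee:2, Eli:1, Kira:2, Mei:3, Rosa:3, Tomas:1, Uma:3, Zubin:1. Sum = 23.
n = 12, so closeness = 11/23.

11/23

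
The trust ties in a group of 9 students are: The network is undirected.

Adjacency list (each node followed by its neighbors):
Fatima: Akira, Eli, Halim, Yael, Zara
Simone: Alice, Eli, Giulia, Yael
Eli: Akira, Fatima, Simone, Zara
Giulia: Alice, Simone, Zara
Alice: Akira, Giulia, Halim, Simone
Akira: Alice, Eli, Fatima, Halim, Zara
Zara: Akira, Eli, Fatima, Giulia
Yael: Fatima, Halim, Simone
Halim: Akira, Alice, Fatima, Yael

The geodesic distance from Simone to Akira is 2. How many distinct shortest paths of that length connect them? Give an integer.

The shortest distance is 2. The length-2 paths are: Simone–Eli–Akira; Simone–Alice–Akira.
That gives 2 distinct shortest paths.

2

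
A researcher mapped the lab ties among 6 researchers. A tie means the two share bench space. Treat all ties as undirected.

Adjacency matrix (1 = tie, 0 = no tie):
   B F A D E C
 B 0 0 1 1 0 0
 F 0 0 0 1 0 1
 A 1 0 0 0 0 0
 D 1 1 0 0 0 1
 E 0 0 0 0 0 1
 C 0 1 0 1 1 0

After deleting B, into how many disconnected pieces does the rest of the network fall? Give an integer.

Without B, the remaining ties split the others into: {C, D, E, F}; {A}.
That's 2 separate components.

2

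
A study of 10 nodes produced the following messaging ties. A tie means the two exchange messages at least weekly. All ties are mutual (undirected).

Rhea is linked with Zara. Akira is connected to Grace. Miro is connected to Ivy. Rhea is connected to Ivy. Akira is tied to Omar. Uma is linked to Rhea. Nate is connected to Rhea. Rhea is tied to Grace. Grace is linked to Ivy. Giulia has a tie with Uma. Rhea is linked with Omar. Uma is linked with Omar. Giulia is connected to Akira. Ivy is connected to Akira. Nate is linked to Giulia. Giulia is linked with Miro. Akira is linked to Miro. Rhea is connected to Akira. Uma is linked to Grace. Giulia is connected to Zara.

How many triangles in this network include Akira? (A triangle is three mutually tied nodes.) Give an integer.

6

Akira's neighbors: Giulia, Grace, Ivy, Miro, Omar, and Rhea.
Neighbor pairs that are themselves tied: Akira–Giulia–Miro; Akira–Grace–Ivy; Akira–Grace–Rhea; Akira–Ivy–Miro; Akira–Ivy–Rhea; Akira–Omar–Rhea. Each forms one triangle with Akira, for 6 in total.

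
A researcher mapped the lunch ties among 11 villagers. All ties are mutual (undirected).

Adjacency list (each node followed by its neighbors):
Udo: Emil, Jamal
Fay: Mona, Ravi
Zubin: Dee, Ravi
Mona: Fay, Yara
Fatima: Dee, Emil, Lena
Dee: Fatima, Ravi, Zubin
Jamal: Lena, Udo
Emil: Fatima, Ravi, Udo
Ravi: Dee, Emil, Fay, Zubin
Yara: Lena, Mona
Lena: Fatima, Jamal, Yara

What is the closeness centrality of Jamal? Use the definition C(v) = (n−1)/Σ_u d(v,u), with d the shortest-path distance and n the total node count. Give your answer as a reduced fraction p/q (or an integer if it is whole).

2/5

Distances from Jamal: Dee:3, Emil:2, Fatima:2, Fay:4, Lena:1, Mona:3, Ravi:3, Udo:1, Yara:2, Zubin:4. Sum = 25.
n = 11, so closeness = 10/25 = 2/5.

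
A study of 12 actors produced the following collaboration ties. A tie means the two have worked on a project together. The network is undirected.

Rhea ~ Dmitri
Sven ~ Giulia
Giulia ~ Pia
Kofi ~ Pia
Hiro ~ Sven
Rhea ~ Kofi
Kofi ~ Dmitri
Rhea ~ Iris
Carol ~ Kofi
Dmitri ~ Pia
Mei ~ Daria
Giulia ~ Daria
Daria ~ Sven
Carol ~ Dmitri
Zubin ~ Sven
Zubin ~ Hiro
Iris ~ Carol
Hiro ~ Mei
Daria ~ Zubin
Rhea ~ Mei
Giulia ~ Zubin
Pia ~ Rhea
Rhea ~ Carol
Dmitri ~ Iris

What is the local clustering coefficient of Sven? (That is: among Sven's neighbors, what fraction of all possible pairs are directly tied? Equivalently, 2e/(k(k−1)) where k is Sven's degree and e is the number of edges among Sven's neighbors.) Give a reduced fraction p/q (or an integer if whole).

Sven's neighbors: Daria, Giulia, Hiro, and Zubin (k = 4).
Possible neighbor pairs: C(4,2) = 6. Edges among them: Daria–Giulia, Daria–Zubin, Giulia–Zubin, Hiro–Zubin → e = 4.
Clustering(Sven) = 4/6 = 2/3.

2/3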